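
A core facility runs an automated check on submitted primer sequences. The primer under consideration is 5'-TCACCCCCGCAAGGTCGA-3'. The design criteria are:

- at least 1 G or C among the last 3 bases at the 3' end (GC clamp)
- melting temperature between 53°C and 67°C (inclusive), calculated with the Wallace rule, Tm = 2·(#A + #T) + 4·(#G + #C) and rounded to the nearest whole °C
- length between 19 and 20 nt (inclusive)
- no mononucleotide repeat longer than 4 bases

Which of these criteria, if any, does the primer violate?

Base counts: A=4, T=2, G=4, C=8 (length 18).
GC clamp: 3' end CGA has 2 G/C ✓
Tm: Tm = 2·6 + 4·12 = 60°C ✓
length: length 18, outside 19–20 ✗
homopolymer run: longest run = 5, exceeds 4 ✗

Fails: length, homopolymer run.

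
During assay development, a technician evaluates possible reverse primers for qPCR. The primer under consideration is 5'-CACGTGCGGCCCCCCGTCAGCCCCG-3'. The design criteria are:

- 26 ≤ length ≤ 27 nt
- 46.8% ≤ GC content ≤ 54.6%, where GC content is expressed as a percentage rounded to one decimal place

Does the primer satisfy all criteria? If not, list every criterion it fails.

Fails: length, GC content.

Base counts: A=2, T=2, G=7, C=14 (length 25).
length: length 25, outside 26–27 ✗
GC content: GC 21/25 = 84.0%, outside 46.8–54.6% ✗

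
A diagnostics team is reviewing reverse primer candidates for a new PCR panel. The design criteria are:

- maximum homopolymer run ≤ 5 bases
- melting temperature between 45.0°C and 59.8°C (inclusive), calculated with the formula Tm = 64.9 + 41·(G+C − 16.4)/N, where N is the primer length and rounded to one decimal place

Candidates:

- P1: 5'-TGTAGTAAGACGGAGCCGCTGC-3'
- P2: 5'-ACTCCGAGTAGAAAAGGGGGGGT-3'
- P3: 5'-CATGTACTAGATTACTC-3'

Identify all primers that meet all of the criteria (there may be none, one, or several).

P1 only.

P1 (22 nt, A=5 T=4 G=8 C=5): longest run = 2 ✓; Tm = 64.9 + 41·(13 − 16.4)/22 = 58.6°C ✓ — passes.
P2 (23 nt, A=7 T=3 G=10 C=3): longest run = 7, exceeds 5 ✗; Tm = 64.9 + 41·(13 − 16.4)/23 = 58.8°C ✓ — fails.
P3 (17 nt, A=5 T=6 G=2 C=4): longest run = 2 ✓; Tm = 64.9 + 41·(6 − 16.4)/17 = 39.8°C, outside 45.0–59.8°C ✗ — fails.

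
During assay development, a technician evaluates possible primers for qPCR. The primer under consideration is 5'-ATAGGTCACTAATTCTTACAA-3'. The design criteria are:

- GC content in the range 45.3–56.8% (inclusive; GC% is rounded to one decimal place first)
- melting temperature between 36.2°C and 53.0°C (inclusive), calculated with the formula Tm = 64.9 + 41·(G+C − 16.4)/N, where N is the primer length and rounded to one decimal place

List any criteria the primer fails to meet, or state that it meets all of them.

Base counts: A=8, T=7, G=2, C=4 (length 21).
GC content: GC 6/21 = 28.6%, outside 45.3–56.8% ✗
Tm: Tm = 64.9 + 41·(6 − 16.4)/21 = 44.6°C ✓

Fails: GC content.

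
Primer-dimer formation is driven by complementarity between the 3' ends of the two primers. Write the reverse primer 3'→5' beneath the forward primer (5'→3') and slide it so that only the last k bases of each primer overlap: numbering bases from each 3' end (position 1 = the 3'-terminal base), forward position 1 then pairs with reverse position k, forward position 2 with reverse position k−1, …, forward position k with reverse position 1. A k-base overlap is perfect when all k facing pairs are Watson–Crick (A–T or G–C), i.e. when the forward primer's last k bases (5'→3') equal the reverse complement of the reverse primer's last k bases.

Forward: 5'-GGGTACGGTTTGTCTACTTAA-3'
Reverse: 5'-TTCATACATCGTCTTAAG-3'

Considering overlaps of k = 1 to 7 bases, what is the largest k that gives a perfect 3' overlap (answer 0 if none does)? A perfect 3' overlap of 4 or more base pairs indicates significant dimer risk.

Longest perfect overlap: 5 complementary base pairs; significant dimer risk (threshold 4).

Last 7 bases (5'→3') — forward …TACTTAA, reverse …TCTTAAG.
Reverse complement of the reverse primer's last 7 bases: CTTAAGA; its first k bases are the reverse complement of the reverse primer's last k bases, so a perfect k-base overlap needs the forward primer's last k bases to equal them.
Comparing (forward last k vs required): k=1: A vs C ✗; k=2: AA vs CT ✗; k=3: TAA vs CTT ✗; k=4: TTAA vs CTTA ✗; k=5: CTTAA vs CTTAA ✓; k=6: ACTTAA vs CTTAAG ✗; k=7: TACTTAA vs CTTAAGA ✗.
Only k = 5 is perfect, so the longest perfect 3' overlap is 5.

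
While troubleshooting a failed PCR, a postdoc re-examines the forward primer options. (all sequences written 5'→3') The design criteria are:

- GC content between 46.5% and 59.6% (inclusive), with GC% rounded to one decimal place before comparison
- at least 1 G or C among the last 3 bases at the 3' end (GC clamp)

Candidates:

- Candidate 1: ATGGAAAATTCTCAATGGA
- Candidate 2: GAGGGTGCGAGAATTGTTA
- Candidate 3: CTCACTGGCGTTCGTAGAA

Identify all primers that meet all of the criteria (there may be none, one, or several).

Candidate 1 (19 nt, A=8 T=5 G=4 C=2): GC 6/19 = 31.6%, outside 46.5–59.6% ✗; 3' end GGA has 2 G/C ✓ — fails.
Candidate 2 (19 nt, A=5 T=5 G=8 C=1): GC 9/19 = 47.4% ✓; 3' end TTA has 0 G/C, need ≥1 ✗ — fails.
Candidate 3 (19 nt, A=4 T=5 G=5 C=5): GC 10/19 = 52.6% ✓; 3' end GAA has 1 G/C ✓ — passes.

Candidate 3 only.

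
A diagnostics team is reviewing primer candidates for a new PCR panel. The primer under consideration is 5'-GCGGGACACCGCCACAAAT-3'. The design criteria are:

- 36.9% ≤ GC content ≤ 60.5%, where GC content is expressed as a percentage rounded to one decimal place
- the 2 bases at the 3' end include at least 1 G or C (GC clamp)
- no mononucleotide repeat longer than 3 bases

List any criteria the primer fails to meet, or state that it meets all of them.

Fails: GC content, GC clamp.

Base counts: A=6, T=1, G=5, C=7 (length 19).
GC content: GC 12/19 = 63.2%, outside 36.9–60.5% ✗
GC clamp: 3' end AT has 0 G/C, need ≥1 ✗
homopolymer run: longest run = 3 ✓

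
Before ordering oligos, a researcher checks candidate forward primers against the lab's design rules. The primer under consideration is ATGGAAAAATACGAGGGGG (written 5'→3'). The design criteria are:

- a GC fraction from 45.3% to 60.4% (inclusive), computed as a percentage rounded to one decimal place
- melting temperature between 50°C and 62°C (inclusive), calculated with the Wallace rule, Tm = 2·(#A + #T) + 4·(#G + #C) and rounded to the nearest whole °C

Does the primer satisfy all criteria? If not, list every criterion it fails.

Base counts: A=8, T=2, G=8, C=1 (length 19).
GC content: GC 9/19 = 47.4% ✓
Tm: Tm = 2·10 + 4·9 = 56°C ✓

Meets all criteria.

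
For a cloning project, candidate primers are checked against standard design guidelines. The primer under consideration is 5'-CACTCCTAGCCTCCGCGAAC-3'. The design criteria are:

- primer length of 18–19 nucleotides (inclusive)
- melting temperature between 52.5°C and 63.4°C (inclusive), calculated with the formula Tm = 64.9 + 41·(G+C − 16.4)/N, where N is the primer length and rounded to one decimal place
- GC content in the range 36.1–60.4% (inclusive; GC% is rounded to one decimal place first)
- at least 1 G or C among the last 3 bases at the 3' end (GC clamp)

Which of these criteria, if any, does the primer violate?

Base counts: A=4, T=3, G=3, C=10 (length 20).
length: length 20, outside 18–19 ✗
Tm: Tm = 64.9 + 41·(13 − 16.4)/20 = 57.9°C ✓
GC content: GC 13/20 = 65.0%, outside 36.1–60.4% ✗
GC clamp: 3' end AAC has 1 G/C ✓

Fails: length, GC content.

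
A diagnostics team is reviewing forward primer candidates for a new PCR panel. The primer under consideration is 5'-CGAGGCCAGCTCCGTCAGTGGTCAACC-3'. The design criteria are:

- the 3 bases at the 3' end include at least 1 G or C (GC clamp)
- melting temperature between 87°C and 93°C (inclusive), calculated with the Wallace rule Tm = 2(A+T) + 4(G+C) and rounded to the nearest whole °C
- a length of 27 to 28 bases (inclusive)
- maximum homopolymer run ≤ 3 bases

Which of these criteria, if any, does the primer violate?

Meets all criteria.

Base counts: A=5, T=4, G=8, C=10 (length 27).
GC clamp: 3' end ACC has 2 G/C ✓
Tm: Tm = 2·9 + 4·18 = 90°C ✓
length: length 27 ✓
homopolymer run: longest run = 2 ✓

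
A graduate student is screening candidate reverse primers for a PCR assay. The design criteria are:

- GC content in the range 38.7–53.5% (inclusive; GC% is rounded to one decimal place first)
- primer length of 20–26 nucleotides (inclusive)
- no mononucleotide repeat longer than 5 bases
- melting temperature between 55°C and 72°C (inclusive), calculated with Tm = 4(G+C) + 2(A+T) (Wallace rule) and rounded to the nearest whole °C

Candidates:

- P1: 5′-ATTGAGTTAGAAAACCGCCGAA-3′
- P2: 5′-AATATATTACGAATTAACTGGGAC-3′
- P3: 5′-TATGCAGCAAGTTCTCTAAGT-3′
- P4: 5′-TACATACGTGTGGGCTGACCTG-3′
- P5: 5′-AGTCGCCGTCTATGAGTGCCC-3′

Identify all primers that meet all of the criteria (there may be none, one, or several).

P1 (22 nt, A=9 T=4 G=5 C=4): GC 9/22 = 40.9% ✓; length 22 ✓; longest run = 4 ✓; Tm = 2·13 + 4·9 = 62°C ✓ — passes.
P2 (24 nt, A=10 T=7 G=4 C=3): GC 7/24 = 29.2%, outside 38.7–53.5% ✗; length 24 ✓; longest run = 3 ✓; Tm = 2·17 + 4·7 = 62°C ✓ — fails.
P3 (21 nt, A=6 T=7 G=4 C=4): GC 8/21 = 38.1%, outside 38.7–53.5% ✗; length 21 ✓; longest run = 2 ✓; Tm = 2·13 + 4·8 = 58°C ✓ — fails.
P4 (22 nt, A=4 T=6 G=7 C=5): GC 12/22 = 54.5%, outside 38.7–53.5% ✗; length 22 ✓; longest run = 3 ✓; Tm = 2·10 + 4·12 = 68°C ✓ — fails.
P5 (21 nt, A=3 T=5 G=6 C=7): GC 13/21 = 61.9%, outside 38.7–53.5% ✗; length 21 ✓; longest run = 3 ✓; Tm = 2·8 + 4·13 = 68°C ✓ — fails.

P1 only.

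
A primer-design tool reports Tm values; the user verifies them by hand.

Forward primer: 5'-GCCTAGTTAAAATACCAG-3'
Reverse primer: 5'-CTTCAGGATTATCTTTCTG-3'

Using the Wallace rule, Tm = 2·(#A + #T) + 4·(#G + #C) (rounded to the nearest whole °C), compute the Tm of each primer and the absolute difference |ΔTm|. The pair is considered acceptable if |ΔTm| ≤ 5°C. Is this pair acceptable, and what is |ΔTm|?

Forward: A=7 T=4 G=3 C=4 → Tm = 2·11 + 4·7 = 50°C.
Reverse: A=3 T=9 G=3 C=4 → Tm = 2·12 + 4·7 = 52°C.
|ΔTm| = |50 − 52| = 2°C, ≤ 5°C.

|ΔTm| = 2°C; the pair is acceptable.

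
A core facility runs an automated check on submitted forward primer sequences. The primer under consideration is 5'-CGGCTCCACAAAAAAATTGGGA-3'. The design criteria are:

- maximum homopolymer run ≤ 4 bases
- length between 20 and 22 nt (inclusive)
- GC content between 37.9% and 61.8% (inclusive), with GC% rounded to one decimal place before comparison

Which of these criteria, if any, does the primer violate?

Base counts: A=9, T=3, G=5, C=5 (length 22).
homopolymer run: longest run = 7, exceeds 4 ✗
length: length 22 ✓
GC content: GC 10/22 = 45.5% ✓

Fails: homopolymer run.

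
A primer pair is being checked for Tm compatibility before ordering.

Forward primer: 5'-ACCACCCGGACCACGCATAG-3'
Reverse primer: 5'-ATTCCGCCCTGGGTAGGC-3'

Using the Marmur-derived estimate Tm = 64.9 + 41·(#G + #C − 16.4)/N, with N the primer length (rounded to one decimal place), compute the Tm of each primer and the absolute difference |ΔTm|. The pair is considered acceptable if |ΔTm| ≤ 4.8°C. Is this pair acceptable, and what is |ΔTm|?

|ΔTm| = 3.0°C; the pair is acceptable.

Forward: G+C = 13, N = 20 → Tm = 64.9 + 41·(13 − 16.4)/20 = 57.9°C.
Reverse: G+C = 12, N = 18 → Tm = 64.9 + 41·(12 − 16.4)/18 = 54.9°C.
|ΔTm| = |57.9 − 54.9| = 3.0°C, ≤ 4.8°C.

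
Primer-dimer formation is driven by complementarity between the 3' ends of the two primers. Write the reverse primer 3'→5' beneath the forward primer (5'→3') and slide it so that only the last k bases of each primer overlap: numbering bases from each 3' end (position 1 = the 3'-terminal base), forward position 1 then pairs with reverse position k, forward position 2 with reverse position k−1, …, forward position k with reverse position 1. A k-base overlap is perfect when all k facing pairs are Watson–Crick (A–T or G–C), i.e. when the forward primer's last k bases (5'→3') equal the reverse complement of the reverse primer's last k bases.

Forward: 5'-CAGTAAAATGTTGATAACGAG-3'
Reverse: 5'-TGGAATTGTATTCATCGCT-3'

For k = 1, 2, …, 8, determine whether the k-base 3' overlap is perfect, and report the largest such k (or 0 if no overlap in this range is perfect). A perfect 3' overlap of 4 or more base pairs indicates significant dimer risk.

Longest perfect overlap: 2 complementary base pairs; below the dimer-risk threshold (threshold 4).

Last 8 bases (5'→3') — forward …ATAACGAG, reverse …TCATCGCT.
Reverse complement of the reverse primer's last 8 bases: AGCGATGA; its first k bases are the reverse complement of the reverse primer's last k bases, so a perfect k-base overlap needs the forward primer's last k bases to equal them.
Comparing (forward last k vs required): k=1: G vs A ✗; k=2: AG vs AG ✓; k=3: GAG vs AGC ✗; k=4: CGAG vs AGCG ✗; k=5: ACGAG vs AGCGA ✗; k=6: AACGAG vs AGCGAT ✗; k=7: TAACGAG vs AGCGATG ✗; k=8: ATAACGAG vs AGCGATGA ✗.
Only k = 2 is perfect, so the longest perfect 3' overlap is 2.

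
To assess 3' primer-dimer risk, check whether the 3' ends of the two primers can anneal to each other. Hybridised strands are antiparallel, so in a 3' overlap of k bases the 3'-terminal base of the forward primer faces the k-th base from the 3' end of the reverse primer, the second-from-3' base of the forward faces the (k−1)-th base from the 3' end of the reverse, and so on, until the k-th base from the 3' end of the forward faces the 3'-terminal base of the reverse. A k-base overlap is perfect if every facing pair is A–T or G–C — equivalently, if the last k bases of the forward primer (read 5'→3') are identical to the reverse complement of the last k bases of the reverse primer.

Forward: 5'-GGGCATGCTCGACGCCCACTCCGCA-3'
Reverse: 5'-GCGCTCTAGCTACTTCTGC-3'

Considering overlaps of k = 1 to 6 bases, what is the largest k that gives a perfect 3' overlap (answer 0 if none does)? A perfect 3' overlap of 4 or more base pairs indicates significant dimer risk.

Longest perfect overlap: 3 complementary base pairs; below the dimer-risk threshold (threshold 4).

Last 6 bases (5'→3') — forward …TCCGCA, reverse …TTCTGC.
Reverse complement of the reverse primer's last 6 bases: GCAGAA; its first k bases are the reverse complement of the reverse primer's last k bases, so a perfect k-base overlap needs the forward primer's last k bases to equal them.
Comparing (forward last k vs required): k=1: A vs G ✗; k=2: CA vs GC ✗; k=3: GCA vs GCA ✓; k=4: CGCA vs GCAG ✗; k=5: CCGCA vs GCAGA ✗; k=6: TCCGCA vs GCAGAA ✗.
Only k = 3 is perfect, so the longest perfect 3' overlap is 3.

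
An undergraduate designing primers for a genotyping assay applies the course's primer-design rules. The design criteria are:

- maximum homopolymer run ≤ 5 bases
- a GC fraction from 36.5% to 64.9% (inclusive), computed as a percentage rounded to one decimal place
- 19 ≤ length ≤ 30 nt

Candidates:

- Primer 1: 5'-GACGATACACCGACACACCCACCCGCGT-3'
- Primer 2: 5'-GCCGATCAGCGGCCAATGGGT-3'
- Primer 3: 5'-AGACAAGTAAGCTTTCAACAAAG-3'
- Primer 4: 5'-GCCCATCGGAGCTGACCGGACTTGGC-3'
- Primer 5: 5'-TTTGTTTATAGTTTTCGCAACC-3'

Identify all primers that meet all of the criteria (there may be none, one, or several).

Primer 1 only.

Primer 1 (28 nt, A=8 T=2 G=5 C=13): longest run = 3 ✓; GC 18/28 = 64.3% ✓; length 28 ✓ — passes.
Primer 2 (21 nt, A=4 T=3 G=8 C=6): longest run = 3 ✓; GC 14/21 = 66.7%, outside 36.5–64.9% ✗; length 21 ✓ — fails.
Primer 3 (23 nt, A=11 T=4 G=4 C=4): longest run = 3 ✓; GC 8/23 = 34.8%, outside 36.5–64.9% ✗; length 23 ✓ — fails.
Primer 4 (26 nt, A=4 T=4 G=9 C=9): longest run = 3 ✓; GC 18/26 = 69.2%, outside 36.5–64.9% ✗; length 26 ✓ — fails.
Primer 5 (22 nt, A=4 T=11 G=3 C=4): longest run = 4 ✓; GC 7/22 = 31.8%, outside 36.5–64.9% ✗; length 22 ✓ — fails.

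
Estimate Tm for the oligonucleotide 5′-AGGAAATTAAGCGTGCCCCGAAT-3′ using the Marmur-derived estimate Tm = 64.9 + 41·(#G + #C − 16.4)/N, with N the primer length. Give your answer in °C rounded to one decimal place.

Base counts: A=8, T=4, G=6, C=5; G+C = 11, N = 23.
Tm = 64.9 + 41·(11 − 16.4)/23 = 64.9 + -221.40/23 = 55.3°C.

55.3°C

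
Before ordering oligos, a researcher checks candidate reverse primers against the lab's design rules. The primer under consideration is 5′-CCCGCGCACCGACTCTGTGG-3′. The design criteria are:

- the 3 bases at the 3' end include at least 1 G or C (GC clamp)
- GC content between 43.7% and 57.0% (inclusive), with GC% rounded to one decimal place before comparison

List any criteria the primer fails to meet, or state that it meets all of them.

Base counts: A=2, T=3, G=6, C=9 (length 20).
GC clamp: 3' end TGG has 2 G/C ✓
GC content: GC 15/20 = 75.0%, outside 43.7–57.0% ✗

Fails: GC content.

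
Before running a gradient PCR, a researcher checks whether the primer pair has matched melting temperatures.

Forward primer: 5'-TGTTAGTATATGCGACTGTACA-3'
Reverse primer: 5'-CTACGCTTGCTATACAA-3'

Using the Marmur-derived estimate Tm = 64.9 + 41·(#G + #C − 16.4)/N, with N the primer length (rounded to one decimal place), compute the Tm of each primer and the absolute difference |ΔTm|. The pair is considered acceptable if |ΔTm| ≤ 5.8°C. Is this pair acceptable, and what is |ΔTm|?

|ΔTm| = 7.0°C; the pair is not acceptable.

Forward: G+C = 8, N = 22 → Tm = 64.9 + 41·(8 − 16.4)/22 = 49.2°C.
Reverse: G+C = 7, N = 17 → Tm = 64.9 + 41·(7 − 16.4)/17 = 42.2°C.
|ΔTm| = |49.2 − 42.2| = 7.0°C, > 5.8°C.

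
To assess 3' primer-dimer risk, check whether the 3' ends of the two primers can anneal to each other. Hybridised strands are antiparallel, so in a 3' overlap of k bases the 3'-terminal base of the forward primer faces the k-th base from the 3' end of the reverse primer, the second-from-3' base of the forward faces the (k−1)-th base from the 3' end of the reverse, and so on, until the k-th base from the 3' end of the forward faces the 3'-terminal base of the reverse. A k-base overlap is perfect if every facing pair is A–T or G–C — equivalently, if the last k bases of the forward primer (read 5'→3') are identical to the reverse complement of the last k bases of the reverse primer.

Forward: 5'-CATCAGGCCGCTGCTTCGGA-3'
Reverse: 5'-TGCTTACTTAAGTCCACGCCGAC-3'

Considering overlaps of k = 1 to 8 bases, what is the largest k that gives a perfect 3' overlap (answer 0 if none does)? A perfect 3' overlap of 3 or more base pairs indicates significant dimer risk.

Longest perfect overlap: 0 complementary base pairs; below the dimer-risk threshold (threshold 3).

Last 8 bases (5'→3') — forward …GCTTCGGA, reverse …ACGCCGAC.
Reverse complement of the reverse primer's last 8 bases: GTCGGCGT; its first k bases are the reverse complement of the reverse primer's last k bases, so a perfect k-base overlap needs the forward primer's last k bases to equal them.
Comparing (forward last k vs required): k=1: A vs G ✗; k=2: GA vs GT ✗; k=3: GGA vs GTC ✗; k=4: CGGA vs GTCG ✗; k=5: TCGGA vs GTCGG ✗; k=6: TTCGGA vs GTCGGC ✗; k=7: CTTCGGA vs GTCGGCG ✗; k=8: GCTTCGGA vs GTCGGCGT ✗.
No overlap length from 1 to 8 is perfect, so the longest perfect 3' overlap is 0.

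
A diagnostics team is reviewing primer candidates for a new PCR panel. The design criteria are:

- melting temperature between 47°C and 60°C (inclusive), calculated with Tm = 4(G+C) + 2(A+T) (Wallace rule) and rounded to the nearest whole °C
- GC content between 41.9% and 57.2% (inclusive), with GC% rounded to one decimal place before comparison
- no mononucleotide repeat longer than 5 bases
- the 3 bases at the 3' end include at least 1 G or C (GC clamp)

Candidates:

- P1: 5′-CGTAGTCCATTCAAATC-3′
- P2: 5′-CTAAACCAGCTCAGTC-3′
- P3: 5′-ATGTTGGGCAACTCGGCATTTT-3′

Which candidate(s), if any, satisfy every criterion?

P2 only.

P1 (17 nt, A=5 T=5 G=2 C=5): Tm = 2·10 + 4·7 = 48°C ✓; GC 7/17 = 41.2%, outside 41.9–57.2% ✗; longest run = 3 ✓; 3' end ATC has 1 G/C ✓ — fails.
P2 (16 nt, A=5 T=3 G=2 C=6): Tm = 2·8 + 4·8 = 48°C ✓; GC 8/16 = 50.0% ✓; longest run = 3 ✓; 3' end GTC has 2 G/C ✓ — passes.
P3 (22 nt, A=4 T=8 G=6 C=4): Tm = 2·12 + 4·10 = 64°C, outside 47–60°C ✗; GC 10/22 = 45.5% ✓; longest run = 4 ✓; 3' end TTT has 0 G/C, need ≥1 ✗ — fails.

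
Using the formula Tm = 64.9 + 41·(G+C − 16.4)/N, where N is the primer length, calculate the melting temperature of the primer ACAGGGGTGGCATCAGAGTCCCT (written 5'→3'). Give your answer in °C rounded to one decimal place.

60.6°C

Base counts: A=5, T=4, G=8, C=6; G+C = 14, N = 23.
Tm = 64.9 + 41·(14 − 16.4)/23 = 64.9 + -98.40/23 = 60.6°C.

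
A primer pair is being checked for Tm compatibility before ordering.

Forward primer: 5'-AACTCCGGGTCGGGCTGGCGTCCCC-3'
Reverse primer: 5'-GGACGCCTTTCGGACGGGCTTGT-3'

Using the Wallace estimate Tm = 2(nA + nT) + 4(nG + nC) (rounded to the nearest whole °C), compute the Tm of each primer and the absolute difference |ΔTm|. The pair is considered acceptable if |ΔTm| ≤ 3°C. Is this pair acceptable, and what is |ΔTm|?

|ΔTm| = 12°C; the pair is not acceptable.

Forward: A=2 T=4 G=9 C=10 → Tm = 2·6 + 4·19 = 88°C.
Reverse: A=2 T=6 G=9 C=6 → Tm = 2·8 + 4·15 = 76°C.
|ΔTm| = |88 − 76| = 12°C, > 3°C.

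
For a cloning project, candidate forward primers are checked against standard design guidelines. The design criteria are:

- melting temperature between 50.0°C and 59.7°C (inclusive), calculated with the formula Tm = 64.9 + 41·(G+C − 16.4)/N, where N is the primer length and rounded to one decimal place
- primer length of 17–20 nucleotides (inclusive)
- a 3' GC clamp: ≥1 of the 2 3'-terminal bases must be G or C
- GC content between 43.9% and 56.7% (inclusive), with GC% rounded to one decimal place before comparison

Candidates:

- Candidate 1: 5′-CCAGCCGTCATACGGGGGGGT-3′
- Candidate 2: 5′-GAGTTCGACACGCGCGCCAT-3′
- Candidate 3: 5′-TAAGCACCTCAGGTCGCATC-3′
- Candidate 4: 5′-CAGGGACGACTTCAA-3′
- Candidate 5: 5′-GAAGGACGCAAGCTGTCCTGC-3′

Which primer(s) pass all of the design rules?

Candidate 1 (21 nt, A=3 T=3 G=9 C=6): Tm = 64.9 + 41·(15 − 16.4)/21 = 62.2°C, outside 50.0–59.7°C ✗; length 21, outside 17–20 ✗; 3' end GT has 1 G/C ✓; GC 15/21 = 71.4%, outside 43.9–56.7% ✗ — fails.
Candidate 2 (20 nt, A=4 T=3 G=6 C=7): Tm = 64.9 + 41·(13 − 16.4)/20 = 57.9°C ✓; length 20 ✓; 3' end AT has 0 G/C, need ≥1 ✗; GC 13/20 = 65.0%, outside 43.9–56.7% ✗ — fails.
Candidate 3 (20 nt, A=5 T=4 G=4 C=7): Tm = 64.9 + 41·(11 − 16.4)/20 = 53.8°C ✓; length 20 ✓; 3' end TC has 1 G/C ✓; GC 11/20 = 55.0% ✓ — passes.
Candidate 4 (15 nt, A=5 T=2 G=4 C=4): Tm = 64.9 + 41·(8 − 16.4)/15 = 41.9°C, outside 50.0–59.7°C ✗; length 15, outside 17–20 ✗; 3' end AA has 0 G/C, need ≥1 ✗; GC 8/15 = 53.3% ✓ — fails.
Candidate 5 (21 nt, A=5 T=3 G=7 C=6): Tm = 64.9 + 41·(13 − 16.4)/21 = 58.3°C ✓; length 21, outside 17–20 ✗; 3' end GC has 2 G/C ✓; GC 13/21 = 61.9%, outside 43.9–56.7% ✗ — fails.

Candidate 3 only.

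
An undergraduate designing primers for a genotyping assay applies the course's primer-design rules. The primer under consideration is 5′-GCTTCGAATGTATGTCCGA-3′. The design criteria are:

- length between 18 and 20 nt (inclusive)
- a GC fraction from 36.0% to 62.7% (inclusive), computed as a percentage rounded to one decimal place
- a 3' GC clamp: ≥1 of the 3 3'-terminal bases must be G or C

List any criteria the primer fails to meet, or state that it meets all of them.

Meets all criteria.

Base counts: A=4, T=6, G=5, C=4 (length 19).
length: length 19 ✓
GC content: GC 9/19 = 47.4% ✓
GC clamp: 3' end CGA has 2 G/C ✓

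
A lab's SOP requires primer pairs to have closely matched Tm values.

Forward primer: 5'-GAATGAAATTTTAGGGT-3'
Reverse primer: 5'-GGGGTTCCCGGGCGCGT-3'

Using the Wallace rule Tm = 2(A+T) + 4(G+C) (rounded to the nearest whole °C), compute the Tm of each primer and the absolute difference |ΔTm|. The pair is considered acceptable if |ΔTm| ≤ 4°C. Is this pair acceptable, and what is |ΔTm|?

|ΔTm| = 18°C; the pair is not acceptable.

Forward: A=6 T=6 G=5 C=0 → Tm = 2·12 + 4·5 = 44°C.
Reverse: A=0 T=3 G=9 C=5 → Tm = 2·3 + 4·14 = 62°C.
|ΔTm| = |44 − 62| = 18°C, > 4°C.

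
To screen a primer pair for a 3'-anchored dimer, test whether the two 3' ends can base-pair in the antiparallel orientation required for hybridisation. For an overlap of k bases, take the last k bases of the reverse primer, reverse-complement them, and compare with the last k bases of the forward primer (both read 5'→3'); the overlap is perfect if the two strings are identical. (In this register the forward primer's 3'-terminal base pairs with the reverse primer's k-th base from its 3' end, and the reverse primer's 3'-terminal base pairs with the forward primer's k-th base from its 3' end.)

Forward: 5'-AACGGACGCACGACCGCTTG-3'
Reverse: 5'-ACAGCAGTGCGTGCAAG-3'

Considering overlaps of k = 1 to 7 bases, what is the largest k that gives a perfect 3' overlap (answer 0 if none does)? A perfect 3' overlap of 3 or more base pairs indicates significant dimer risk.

Last 7 bases (5'→3') — forward …CCGCTTG, reverse …GTGCAAG.
Reverse complement of the reverse primer's last 7 bases: CTTGCAC; its first k bases are the reverse complement of the reverse primer's last k bases, so a perfect k-base overlap needs the forward primer's last k bases to equal them.
Comparing (forward last k vs required): k=1: G vs C ✗; k=2: TG vs CT ✗; k=3: TTG vs CTT ✗; k=4: CTTG vs CTTG ✓; k=5: GCTTG vs CTTGC ✗; k=6: CGCTTG vs CTTGCA ✗; k=7: CCGCTTG vs CTTGCAC ✗.
Only k = 4 is perfect, so the longest perfect 3' overlap is 4.

Longest perfect overlap: 4 complementary base pairs; significant dimer risk (threshold 3).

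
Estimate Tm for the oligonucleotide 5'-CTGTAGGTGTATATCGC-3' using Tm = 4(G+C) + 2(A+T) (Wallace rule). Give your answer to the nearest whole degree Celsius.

Base counts: A=3, T=6, G=5, C=3 (length 17).
Tm = 2·(3+6) + 4·(5+3) = 2·9 + 4·8 = 18 + 32 = 50°C.

50°C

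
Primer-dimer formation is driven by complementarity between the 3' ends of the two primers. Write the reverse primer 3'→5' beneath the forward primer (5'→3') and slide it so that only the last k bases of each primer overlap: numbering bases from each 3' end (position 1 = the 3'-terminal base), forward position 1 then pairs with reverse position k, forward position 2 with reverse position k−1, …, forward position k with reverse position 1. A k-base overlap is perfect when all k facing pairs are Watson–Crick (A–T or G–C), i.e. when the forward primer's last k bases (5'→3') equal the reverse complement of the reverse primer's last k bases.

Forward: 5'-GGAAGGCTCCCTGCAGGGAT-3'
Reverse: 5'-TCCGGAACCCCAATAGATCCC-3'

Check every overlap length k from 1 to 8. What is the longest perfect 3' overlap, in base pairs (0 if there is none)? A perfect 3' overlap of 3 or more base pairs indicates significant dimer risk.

Longest perfect overlap: 5 complementary base pairs; significant dimer risk (threshold 3).

Last 8 bases (5'→3') — forward …GCAGGGAT, reverse …TAGATCCC.
Reverse complement of the reverse primer's last 8 bases: GGGATCTA; its first k bases are the reverse complement of the reverse primer's last k bases, so a perfect k-base overlap needs the forward primer's last k bases to equal them.
Comparing (forward last k vs required): k=1: T vs G ✗; k=2: AT vs GG ✗; k=3: GAT vs GGG ✗; k=4: GGAT vs GGGA ✗; k=5: GGGAT vs GGGAT ✓; k=6: AGGGAT vs GGGATC ✗; k=7: CAGGGAT vs GGGATCT ✗; k=8: GCAGGGAT vs GGGATCTA ✗.
Only k = 5 is perfect, so the longest perfect 3' overlap is 5.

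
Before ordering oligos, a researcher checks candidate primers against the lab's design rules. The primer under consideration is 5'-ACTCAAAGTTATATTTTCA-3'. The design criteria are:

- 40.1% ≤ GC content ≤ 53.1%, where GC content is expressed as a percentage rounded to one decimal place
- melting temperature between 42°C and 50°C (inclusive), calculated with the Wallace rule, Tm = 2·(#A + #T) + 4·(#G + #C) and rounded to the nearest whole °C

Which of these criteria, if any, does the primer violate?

Base counts: A=7, T=8, G=1, C=3 (length 19).
GC content: GC 4/19 = 21.1%, outside 40.1–53.1% ✗
Tm: Tm = 2·15 + 4·4 = 46°C ✓

Fails: GC content.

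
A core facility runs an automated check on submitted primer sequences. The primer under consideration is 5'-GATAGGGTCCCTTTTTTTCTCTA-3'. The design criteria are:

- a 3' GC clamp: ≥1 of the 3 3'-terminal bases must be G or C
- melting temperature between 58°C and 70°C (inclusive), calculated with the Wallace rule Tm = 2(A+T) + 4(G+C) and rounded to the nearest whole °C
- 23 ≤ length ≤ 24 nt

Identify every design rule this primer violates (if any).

Meets all criteria.

Base counts: A=3, T=11, G=4, C=5 (length 23).
GC clamp: 3' end CTA has 1 G/C ✓
Tm: Tm = 2·14 + 4·9 = 64°C ✓
length: length 23 ✓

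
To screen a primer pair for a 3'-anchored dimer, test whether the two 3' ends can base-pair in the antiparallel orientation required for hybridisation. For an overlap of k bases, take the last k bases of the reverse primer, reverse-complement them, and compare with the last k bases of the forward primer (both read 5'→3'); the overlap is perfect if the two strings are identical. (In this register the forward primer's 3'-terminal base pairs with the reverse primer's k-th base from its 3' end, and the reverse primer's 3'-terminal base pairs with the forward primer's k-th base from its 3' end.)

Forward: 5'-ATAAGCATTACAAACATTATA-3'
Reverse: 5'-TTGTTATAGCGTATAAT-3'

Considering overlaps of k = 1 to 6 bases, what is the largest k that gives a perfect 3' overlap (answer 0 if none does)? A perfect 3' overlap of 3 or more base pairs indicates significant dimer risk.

Longest perfect overlap: 6 complementary base pairs; significant dimer risk (threshold 3).

Last 6 bases (5'→3') — forward …ATTATA, reverse …TATAAT.
Reverse complement of the reverse primer's last 6 bases: ATTATA; its first k bases are the reverse complement of the reverse primer's last k bases, so a perfect k-base overlap needs the forward primer's last k bases to equal them.
Comparing (forward last k vs required): k=1: A vs A ✓; k=2: TA vs AT ✗; k=3: ATA vs ATT ✗; k=4: TATA vs ATTA ✗; k=5: TTATA vs ATTAT ✗; k=6: ATTATA vs ATTATA ✓.
Perfect overlaps at k = 1, 6; the largest is 6.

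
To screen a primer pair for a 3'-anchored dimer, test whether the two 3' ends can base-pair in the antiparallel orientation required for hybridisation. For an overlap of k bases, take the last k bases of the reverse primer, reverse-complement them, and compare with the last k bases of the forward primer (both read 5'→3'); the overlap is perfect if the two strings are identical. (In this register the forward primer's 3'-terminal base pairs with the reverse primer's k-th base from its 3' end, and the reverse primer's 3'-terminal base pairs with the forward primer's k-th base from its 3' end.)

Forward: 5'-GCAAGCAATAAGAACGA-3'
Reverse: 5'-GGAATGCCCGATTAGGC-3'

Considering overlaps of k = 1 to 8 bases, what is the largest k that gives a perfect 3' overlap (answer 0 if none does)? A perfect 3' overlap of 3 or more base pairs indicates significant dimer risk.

Longest perfect overlap: 0 complementary base pairs; below the dimer-risk threshold (threshold 3).

Last 8 bases (5'→3') — forward …AAGAACGA, reverse …GATTAGGC.
Reverse complement of the reverse primer's last 8 bases: GCCTAATC; its first k bases are the reverse complement of the reverse primer's last k bases, so a perfect k-base overlap needs the forward primer's last k bases to equal them.
Comparing (forward last k vs required): k=1: A vs G ✗; k=2: GA vs GC ✗; k=3: CGA vs GCC ✗; k=4: ACGA vs GCCT ✗; k=5: AACGA vs GCCTA ✗; k=6: GAACGA vs GCCTAA ✗; k=7: AGAACGA vs GCCTAAT ✗; k=8: AAGAACGA vs GCCTAATC ✗.
No overlap length from 1 to 8 is perfect, so the longest perfect 3' overlap is 0.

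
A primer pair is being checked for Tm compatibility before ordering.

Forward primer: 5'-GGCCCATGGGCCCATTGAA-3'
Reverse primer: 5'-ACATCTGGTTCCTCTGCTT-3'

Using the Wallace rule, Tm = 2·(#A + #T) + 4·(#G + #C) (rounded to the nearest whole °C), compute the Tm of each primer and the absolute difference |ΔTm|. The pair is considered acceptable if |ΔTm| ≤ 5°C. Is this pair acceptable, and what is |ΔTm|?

|ΔTm| = 6°C; the pair is not acceptable.

Forward: A=4 T=3 G=6 C=6 → Tm = 2·7 + 4·12 = 62°C.
Reverse: A=2 T=8 G=3 C=6 → Tm = 2·10 + 4·9 = 56°C.
|ΔTm| = |62 − 56| = 6°C, > 5°C.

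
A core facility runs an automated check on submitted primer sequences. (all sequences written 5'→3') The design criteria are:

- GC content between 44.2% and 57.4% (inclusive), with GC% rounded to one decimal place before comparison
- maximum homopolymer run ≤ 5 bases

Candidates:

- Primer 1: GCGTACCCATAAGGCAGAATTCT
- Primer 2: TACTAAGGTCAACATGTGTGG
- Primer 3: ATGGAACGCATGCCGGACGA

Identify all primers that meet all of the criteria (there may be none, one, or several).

Primer 1 only.

Primer 1 (23 nt, A=7 T=5 G=5 C=6): GC 11/23 = 47.8% ✓; longest run = 3 ✓ — passes.
Primer 2 (21 nt, A=6 T=6 G=6 C=3): GC 9/21 = 42.9%, outside 44.2–57.4% ✗; longest run = 2 ✓ — fails.
Primer 3 (20 nt, A=6 T=2 G=7 C=5): GC 12/20 = 60.0%, outside 44.2–57.4% ✗; longest run = 2 ✓ — fails.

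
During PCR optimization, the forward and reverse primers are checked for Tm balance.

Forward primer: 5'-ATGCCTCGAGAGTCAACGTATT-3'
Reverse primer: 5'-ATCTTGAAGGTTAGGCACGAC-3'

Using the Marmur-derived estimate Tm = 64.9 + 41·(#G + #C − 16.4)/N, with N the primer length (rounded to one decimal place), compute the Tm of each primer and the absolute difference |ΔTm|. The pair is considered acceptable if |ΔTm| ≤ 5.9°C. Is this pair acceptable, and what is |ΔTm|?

|ΔTm| = 0.6°C; the pair is acceptable.

Forward: G+C = 10, N = 22 → Tm = 64.9 + 41·(10 − 16.4)/22 = 53.0°C.
Reverse: G+C = 10, N = 21 → Tm = 64.9 + 41·(10 − 16.4)/21 = 52.4°C.
|ΔTm| = |53.0 − 52.4| = 0.6°C, ≤ 5.9°C.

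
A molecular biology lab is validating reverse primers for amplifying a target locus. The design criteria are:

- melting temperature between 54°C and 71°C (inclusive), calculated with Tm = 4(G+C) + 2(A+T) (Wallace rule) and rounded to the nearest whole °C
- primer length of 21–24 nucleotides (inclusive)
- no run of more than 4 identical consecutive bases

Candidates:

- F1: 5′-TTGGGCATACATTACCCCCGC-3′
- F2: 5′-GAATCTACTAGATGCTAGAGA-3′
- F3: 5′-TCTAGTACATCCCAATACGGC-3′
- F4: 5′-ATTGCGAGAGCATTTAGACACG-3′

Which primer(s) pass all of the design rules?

F1 (21 nt, A=4 T=5 G=4 C=8): Tm = 2·9 + 4·12 = 66°C ✓; length 21 ✓; longest run = 5, exceeds 4 ✗ — fails.
F2 (21 nt, A=8 T=5 G=5 C=3): Tm = 2·13 + 4·8 = 58°C ✓; length 21 ✓; longest run = 2 ✓ — passes.
F3 (21 nt, A=6 T=5 G=3 C=7): Tm = 2·11 + 4·10 = 62°C ✓; length 21 ✓; longest run = 3 ✓ — passes.
F4 (22 nt, A=7 T=5 G=6 C=4): Tm = 2·12 + 4·10 = 64°C ✓; length 22 ✓; longest run = 3 ✓ — passes.

F2, F3 and F4.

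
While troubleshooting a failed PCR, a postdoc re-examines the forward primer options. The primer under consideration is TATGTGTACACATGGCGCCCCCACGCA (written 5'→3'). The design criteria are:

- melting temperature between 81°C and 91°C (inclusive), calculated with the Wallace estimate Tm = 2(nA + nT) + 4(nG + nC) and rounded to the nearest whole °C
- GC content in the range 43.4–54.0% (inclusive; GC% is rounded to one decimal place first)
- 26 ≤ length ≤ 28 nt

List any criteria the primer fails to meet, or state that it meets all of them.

Base counts: A=6, T=5, G=6, C=10 (length 27).
Tm: Tm = 2·11 + 4·16 = 86°C ✓
GC content: GC 16/27 = 59.3%, outside 43.4–54.0% ✗
length: length 27 ✓

Fails: GC content.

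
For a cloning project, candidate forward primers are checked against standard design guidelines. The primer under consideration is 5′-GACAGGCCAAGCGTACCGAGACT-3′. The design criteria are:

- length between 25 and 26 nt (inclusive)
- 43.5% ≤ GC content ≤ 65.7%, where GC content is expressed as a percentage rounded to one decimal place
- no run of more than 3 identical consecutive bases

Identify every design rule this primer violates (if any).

Base counts: A=7, T=2, G=7, C=7 (length 23).
length: length 23, outside 25–26 ✗
GC content: GC 14/23 = 60.9% ✓
homopolymer run: longest run = 2 ✓

Fails: length.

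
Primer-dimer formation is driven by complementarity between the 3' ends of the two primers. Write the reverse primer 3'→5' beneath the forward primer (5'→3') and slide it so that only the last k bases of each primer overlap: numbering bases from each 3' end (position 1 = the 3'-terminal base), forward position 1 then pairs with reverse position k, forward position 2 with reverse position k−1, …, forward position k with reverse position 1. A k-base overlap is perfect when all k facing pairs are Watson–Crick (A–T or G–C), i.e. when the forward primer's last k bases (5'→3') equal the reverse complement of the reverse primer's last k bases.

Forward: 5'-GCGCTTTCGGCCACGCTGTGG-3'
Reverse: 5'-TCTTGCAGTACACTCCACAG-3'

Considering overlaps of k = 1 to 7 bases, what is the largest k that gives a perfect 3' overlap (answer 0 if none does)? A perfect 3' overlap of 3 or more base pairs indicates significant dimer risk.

Longest perfect overlap: 6 complementary base pairs; significant dimer risk (threshold 3).

Last 7 bases (5'→3') — forward …GCTGTGG, reverse …TCCACAG.
Reverse complement of the reverse primer's last 7 bases: CTGTGGA; its first k bases are the reverse complement of the reverse primer's last k bases, so a perfect k-base overlap needs the forward primer's last k bases to equal them.
Comparing (forward last k vs required): k=1: G vs C ✗; k=2: GG vs CT ✗; k=3: TGG vs CTG ✗; k=4: GTGG vs CTGT ✗; k=5: TGTGG vs CTGTG ✗; k=6: CTGTGG vs CTGTGG ✓; k=7: GCTGTGG vs CTGTGGA ✗.
Only k = 6 is perfect, so the longest perfect 3' overlap is 6.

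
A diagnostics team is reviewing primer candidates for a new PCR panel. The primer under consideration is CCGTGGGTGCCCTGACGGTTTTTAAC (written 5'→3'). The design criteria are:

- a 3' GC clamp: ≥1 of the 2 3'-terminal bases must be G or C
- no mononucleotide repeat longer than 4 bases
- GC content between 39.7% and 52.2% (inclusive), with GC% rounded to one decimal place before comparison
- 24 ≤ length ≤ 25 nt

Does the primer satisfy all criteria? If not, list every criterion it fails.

Fails: homopolymer run, GC content, length.

Base counts: A=3, T=8, G=8, C=7 (length 26).
GC clamp: 3' end AC has 1 G/C ✓
homopolymer run: longest run = 5, exceeds 4 ✗
GC content: GC 15/26 = 57.7%, outside 39.7–52.2% ✗
length: length 26, outside 24–25 ✗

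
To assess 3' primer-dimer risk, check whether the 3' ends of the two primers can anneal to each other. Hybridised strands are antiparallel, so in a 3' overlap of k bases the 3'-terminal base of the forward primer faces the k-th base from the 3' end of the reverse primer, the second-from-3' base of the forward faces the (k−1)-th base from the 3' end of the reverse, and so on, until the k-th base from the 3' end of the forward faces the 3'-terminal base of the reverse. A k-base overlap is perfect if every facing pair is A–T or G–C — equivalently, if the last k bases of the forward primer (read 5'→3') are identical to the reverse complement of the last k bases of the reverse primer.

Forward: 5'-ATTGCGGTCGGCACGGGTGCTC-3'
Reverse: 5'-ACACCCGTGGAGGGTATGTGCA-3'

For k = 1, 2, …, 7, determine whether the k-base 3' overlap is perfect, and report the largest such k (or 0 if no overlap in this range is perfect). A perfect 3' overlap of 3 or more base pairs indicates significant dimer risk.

Last 7 bases (5'→3') — forward …GGTGCTC, reverse …ATGTGCA.
Reverse complement of the reverse primer's last 7 bases: TGCACAT; its first k bases are the reverse complement of the reverse primer's last k bases, so a perfect k-base overlap needs the forward primer's last k bases to equal them.
Comparing (forward last k vs required): k=1: C vs T ✗; k=2: TC vs TG ✗; k=3: CTC vs TGC ✗; k=4: GCTC vs TGCA ✗; k=5: TGCTC vs TGCAC ✗; k=6: GTGCTC vs TGCACA ✗; k=7: GGTGCTC vs TGCACAT ✗.
No overlap length from 1 to 7 is perfect, so the longest perfect 3' overlap is 0.

Longest perfect overlap: 0 complementary base pairs; below the dimer-risk threshold (threshold 3).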